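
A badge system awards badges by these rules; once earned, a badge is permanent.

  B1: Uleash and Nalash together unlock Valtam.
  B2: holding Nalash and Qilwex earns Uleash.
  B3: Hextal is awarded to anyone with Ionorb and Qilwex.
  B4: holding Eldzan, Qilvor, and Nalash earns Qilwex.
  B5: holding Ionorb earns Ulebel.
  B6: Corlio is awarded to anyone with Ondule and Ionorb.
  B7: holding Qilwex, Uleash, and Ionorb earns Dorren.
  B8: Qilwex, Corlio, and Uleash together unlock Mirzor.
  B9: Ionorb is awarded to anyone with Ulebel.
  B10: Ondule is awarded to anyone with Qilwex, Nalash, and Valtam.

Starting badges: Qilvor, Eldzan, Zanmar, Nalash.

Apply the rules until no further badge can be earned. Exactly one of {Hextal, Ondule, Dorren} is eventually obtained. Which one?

With Eldzan, Qilvor, and Nalash, Qilwex is earned (B4).
With Nalash and Qilwex, Uleash is earned (B2).
With Uleash and Nalash, Valtam is earned (B1).
With Qilwex, Nalash, and Valtam, Ondule is earned (B10).
Dorren would need Qilwex, Uleash, and Ionorb (B7), but Ionorb is never earned. Hextal would need Ionorb and Qilwex (B3), but Ionorb is never earned.

Ondule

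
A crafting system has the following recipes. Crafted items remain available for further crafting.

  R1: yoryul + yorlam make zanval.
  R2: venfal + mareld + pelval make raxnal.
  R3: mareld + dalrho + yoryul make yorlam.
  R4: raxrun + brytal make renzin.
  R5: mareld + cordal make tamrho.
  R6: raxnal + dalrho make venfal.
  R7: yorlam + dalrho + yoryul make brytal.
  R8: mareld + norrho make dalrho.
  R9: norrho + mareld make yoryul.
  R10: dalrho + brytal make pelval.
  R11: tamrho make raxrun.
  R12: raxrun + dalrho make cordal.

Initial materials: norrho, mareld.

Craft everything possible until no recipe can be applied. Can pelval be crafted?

mareld + norrho → dalrho (R8).
Using R9, norrho and mareld make yoryul.
Using R3, mareld, dalrho, and yoryul make yorlam.
yorlam + dalrho + yoryul → brytal (R7).
Using R10, dalrho and brytal make pelval.

Yes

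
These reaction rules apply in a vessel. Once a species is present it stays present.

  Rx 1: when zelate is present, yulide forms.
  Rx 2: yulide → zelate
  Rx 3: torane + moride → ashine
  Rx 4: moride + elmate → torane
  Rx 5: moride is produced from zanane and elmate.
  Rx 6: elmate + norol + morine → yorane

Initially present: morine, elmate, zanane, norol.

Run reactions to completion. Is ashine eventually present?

zanane and elmate present → moride forms (Rx 5).
moride and elmate present → torane forms (Rx 4).
torane and moride present → ashine forms (Rx 3).

Yes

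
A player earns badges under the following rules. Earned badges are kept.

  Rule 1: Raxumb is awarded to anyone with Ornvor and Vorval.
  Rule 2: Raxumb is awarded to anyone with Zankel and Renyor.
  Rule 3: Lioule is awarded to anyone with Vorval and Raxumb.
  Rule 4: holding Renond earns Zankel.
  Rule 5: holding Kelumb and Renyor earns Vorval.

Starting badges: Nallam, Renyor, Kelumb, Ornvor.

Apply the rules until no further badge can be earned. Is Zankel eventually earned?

Zankel would need Renond (Rule 4), but Renond is never earned.

No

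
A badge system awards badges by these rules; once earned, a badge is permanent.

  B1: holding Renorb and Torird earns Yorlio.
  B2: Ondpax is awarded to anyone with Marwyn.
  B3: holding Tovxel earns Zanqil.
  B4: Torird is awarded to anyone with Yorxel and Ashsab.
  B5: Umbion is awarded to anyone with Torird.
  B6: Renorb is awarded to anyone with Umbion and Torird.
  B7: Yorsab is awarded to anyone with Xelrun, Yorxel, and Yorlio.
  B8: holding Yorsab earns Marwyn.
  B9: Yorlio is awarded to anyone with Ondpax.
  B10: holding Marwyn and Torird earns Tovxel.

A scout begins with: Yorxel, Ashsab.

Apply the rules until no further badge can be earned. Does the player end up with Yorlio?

With Yorxel and Ashsab, Torird is earned (B4).
With Torird, Umbion is earned (B5).
With Umbion and Torird, Renorb is earned (B6).
With Renorb and Torird, Yorlio is earned (B1).

Yes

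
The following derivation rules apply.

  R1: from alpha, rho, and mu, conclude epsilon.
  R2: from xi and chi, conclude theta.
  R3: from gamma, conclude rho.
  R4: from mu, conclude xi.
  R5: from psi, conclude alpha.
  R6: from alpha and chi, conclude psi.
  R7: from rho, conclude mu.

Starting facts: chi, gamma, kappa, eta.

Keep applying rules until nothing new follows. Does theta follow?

Yes

From gamma, R3 gives rho.
rho holds, so mu follows (R7).
From mu, R4 gives xi.
xi and chi hold, so theta follows (R2).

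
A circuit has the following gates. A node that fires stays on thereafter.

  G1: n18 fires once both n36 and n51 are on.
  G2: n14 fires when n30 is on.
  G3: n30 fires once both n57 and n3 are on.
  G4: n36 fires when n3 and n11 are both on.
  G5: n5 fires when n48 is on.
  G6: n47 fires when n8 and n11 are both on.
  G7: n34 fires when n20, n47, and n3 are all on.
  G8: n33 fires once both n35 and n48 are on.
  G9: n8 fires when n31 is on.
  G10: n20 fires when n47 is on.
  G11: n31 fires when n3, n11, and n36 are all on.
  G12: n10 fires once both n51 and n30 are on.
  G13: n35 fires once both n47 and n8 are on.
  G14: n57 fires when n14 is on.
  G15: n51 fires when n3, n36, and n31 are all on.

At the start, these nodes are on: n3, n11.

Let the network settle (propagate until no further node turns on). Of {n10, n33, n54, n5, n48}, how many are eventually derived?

n10 would need n51 and n30 (G12), but n30 never turns on.
n33 would need n35 and n48 (G8), but n48 never turns on.
No rule produces n54, and it is not given.
n5 would need n48 (G5), but n48 never turns on.
No rule produces n48, and it is not given.
None of the 5 are reached.

0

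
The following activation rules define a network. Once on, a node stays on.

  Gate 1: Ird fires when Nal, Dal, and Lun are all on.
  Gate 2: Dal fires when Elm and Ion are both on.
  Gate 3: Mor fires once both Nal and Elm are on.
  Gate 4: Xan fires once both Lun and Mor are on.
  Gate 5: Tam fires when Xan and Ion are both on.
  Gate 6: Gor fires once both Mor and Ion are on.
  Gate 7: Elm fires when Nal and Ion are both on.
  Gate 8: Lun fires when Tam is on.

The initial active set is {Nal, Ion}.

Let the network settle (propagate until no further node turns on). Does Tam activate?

Tam would need Xan and Ion (Gate 5), but Xan never turns on.

No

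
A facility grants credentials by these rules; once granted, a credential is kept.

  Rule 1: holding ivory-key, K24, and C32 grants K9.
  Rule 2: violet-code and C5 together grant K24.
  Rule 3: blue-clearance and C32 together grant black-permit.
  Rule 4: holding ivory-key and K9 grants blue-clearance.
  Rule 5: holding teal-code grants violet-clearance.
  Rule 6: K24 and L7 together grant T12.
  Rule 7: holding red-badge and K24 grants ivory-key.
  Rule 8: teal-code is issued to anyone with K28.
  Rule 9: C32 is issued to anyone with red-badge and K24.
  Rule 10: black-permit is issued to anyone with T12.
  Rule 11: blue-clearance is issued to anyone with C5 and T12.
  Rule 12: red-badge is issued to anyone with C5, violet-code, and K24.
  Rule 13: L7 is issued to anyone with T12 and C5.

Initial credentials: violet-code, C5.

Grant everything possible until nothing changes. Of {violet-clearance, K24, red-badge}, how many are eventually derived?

2

Holding violet-code and C5 grants K24 (Rule 2).
Holding C5, violet-code, and K24 grants red-badge (Rule 12).
violet-clearance would need teal-code (Rule 5), but teal-code is never granted.
K24: reached.
red-badge: reached.
Reached: K24 and red-badge — 2 of the 3.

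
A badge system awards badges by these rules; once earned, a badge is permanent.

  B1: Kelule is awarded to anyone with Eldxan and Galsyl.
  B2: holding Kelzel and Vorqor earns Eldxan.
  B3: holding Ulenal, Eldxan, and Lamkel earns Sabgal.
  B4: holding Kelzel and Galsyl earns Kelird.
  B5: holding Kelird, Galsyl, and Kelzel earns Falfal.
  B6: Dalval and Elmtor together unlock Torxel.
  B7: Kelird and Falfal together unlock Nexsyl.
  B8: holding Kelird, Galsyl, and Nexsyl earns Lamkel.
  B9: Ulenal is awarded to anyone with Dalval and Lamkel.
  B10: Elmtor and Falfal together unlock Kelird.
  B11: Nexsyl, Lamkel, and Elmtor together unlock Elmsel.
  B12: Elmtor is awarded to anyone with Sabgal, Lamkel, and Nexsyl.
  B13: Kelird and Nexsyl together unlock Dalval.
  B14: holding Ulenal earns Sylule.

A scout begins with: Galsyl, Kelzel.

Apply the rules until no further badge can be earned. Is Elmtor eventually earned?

No

Elmtor would need Sabgal, Lamkel, and Nexsyl (B12), but Sabgal is never earned.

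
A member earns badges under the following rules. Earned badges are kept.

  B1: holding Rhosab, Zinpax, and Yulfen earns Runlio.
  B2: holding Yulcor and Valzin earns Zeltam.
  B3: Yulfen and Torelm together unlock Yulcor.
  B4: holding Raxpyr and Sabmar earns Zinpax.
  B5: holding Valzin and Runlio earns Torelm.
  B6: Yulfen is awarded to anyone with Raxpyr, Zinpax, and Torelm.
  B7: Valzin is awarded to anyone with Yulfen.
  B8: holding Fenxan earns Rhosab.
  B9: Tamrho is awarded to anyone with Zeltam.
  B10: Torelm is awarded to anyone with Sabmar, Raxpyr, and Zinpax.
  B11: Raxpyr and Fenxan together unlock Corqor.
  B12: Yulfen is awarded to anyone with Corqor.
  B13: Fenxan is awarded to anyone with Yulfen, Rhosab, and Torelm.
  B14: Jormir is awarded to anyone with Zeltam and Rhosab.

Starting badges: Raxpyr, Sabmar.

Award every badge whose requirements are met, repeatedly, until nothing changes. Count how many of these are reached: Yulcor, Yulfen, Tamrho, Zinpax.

With Raxpyr and Sabmar, Zinpax is earned (B4).
With Sabmar, Raxpyr, and Zinpax, Torelm is earned (B10).
With Raxpyr, Zinpax, and Torelm, Yulfen is earned (B6).
With Yulfen and Torelm, Yulcor is earned (B3).
With Yulfen, Valzin is earned (B7).
With Yulcor and Valzin, Zeltam is earned (B2).
With Zeltam, Tamrho is earned (B9).
Yulcor: reached.
Yulfen: reached.
Tamrho: reached.
Zinpax: reached.
All 4 are reached.

4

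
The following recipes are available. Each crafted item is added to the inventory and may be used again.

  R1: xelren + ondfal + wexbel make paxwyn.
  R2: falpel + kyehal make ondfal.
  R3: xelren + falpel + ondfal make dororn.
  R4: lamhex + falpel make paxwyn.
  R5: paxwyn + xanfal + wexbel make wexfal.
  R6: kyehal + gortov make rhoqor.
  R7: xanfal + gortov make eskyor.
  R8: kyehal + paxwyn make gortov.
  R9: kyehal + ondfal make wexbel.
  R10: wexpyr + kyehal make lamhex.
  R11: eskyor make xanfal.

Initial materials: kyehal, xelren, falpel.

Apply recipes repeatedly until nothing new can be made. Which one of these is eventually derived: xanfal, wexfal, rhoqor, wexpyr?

Using R2, falpel and kyehal make ondfal.
Using R9, kyehal and ondfal make wexbel.
xelren + ondfal + wexbel → paxwyn (R1).
Using R8, kyehal and paxwyn make gortov.
Using R6, kyehal and gortov make rhoqor.
No rule produces wexpyr, and it is not given. wexfal would need paxwyn, xanfal, and wexbel (R5), but xanfal is never obtained. xanfal would need eskyor (R11), but eskyor is never obtained.

rhoqor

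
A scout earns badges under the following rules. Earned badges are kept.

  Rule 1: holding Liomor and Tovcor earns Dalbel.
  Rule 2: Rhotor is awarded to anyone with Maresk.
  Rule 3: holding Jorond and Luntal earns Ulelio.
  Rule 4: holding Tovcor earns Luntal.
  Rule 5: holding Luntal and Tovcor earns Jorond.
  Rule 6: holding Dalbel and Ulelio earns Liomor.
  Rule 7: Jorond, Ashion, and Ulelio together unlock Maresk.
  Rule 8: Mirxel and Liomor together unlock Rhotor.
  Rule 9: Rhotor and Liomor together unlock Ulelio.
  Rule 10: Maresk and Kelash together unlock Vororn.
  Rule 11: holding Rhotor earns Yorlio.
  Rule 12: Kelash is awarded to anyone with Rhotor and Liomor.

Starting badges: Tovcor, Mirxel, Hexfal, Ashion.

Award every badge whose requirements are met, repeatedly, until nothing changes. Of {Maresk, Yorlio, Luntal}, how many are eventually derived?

With Tovcor, Luntal is earned (Rule 4).
With Luntal and Tovcor, Jorond is earned (Rule 5).
With Jorond and Luntal, Ulelio is earned (Rule 3).
With Jorond, Ashion, and Ulelio, Maresk is earned (Rule 7).
With Maresk, Rhotor is earned (Rule 2).
With Rhotor, Yorlio is earned (Rule 11).
Maresk: reached.
Yorlio: reached.
Luntal: reached.
All 3 are reached.

3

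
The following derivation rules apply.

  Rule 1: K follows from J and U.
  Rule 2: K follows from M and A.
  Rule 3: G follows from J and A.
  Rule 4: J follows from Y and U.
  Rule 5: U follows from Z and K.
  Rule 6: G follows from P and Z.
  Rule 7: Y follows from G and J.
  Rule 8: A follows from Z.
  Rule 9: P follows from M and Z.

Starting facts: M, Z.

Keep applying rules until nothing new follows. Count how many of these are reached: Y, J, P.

1

From M and Z, Rule 9 gives P.
Y would need G and J (Rule 7), but J is never established.
J would need Y and U (Rule 4), but Y is never established.
P: reached.
Reached: P — 1 of the 3.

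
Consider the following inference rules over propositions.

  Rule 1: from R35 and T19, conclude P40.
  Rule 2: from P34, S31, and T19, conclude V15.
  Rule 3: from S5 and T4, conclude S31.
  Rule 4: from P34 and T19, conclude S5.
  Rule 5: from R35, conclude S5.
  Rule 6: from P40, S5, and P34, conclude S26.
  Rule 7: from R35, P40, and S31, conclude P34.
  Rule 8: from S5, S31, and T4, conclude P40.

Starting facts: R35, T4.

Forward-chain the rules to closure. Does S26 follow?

R35 holds, so S5 follows (Rule 5).
S5 and T4 hold, so S31 follows (Rule 3).
From S5, S31, and T4, Rule 8 gives P40.
R35, P40, and S31 hold, so P34 follows (Rule 7).
P40, S5, and P34 hold, so S26 follows (Rule 6).

Yes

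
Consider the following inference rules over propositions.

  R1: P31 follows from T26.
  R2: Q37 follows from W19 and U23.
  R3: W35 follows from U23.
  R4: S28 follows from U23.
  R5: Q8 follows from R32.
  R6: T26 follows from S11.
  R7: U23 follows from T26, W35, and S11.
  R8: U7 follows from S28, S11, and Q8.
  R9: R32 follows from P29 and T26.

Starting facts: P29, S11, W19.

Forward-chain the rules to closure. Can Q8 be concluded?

Yes

From S11, R6 gives T26.
From P29 and T26, R9 gives R32.
R32 holds, so Q8 follows (R5).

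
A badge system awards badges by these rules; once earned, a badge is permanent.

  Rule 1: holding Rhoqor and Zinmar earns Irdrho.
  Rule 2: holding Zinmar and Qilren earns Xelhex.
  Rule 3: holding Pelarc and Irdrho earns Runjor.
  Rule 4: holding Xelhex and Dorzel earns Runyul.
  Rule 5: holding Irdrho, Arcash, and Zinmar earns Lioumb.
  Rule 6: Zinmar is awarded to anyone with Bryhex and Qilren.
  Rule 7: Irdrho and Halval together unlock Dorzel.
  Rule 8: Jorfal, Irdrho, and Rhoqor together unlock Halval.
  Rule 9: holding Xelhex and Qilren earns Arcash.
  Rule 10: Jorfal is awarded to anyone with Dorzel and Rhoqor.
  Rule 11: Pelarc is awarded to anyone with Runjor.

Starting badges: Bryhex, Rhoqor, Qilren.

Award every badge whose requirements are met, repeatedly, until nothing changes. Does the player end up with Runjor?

No

Runjor would need Pelarc and Irdrho (Rule 3), but Pelarc is never earned.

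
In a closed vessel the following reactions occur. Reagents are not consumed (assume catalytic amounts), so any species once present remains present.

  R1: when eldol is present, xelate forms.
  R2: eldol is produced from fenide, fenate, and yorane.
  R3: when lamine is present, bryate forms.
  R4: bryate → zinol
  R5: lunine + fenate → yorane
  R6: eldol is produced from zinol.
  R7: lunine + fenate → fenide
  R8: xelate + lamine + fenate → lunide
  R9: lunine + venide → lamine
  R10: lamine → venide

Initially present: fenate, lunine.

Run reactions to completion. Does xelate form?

Yes

lunine and fenate present → yorane forms (R5).
lunine and fenate present → fenide forms (R7).
fenide, fenate, and yorane present → eldol forms (R2).
eldol present → xelate forms (R1).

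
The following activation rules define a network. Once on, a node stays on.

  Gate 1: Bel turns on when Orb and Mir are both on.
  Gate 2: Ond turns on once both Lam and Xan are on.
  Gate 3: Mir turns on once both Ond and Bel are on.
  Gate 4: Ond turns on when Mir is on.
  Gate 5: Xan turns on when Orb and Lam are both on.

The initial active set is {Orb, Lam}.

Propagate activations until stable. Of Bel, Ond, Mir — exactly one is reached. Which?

Orb and Lam are on, so Xan turns on (Gate 5).
Lam and Xan are on, so Ond turns on (Gate 2).
Bel would need Orb and Mir (Gate 1), but Mir never turns on. Mir would need Ond and Bel (Gate 3), but Bel never turns on.

Ond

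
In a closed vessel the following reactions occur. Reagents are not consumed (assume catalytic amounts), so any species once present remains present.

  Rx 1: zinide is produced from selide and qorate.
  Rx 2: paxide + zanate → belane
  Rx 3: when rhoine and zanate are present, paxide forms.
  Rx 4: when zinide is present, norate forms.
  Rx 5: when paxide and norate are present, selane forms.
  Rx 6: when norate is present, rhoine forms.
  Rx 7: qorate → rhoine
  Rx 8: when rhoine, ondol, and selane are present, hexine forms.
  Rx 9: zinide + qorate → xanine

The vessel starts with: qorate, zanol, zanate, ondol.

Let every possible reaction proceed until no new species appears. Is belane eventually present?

Yes

qorate present → rhoine forms (Rx 7).
rhoine and zanate present → paxide forms (Rx 3).
paxide and zanate present → belane forms (Rx 2).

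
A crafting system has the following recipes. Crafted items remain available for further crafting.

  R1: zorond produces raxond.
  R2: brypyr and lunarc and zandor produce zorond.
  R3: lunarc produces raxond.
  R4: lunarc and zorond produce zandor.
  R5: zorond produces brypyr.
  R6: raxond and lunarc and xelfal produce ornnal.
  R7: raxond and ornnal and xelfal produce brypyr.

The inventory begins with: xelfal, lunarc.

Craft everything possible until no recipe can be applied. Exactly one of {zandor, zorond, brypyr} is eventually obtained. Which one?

Using R3, lunarc makes raxond.
Using R6, raxond, lunarc, and xelfal make ornnal.
Using R7, raxond, ornnal, and xelfal make brypyr.
zorond would need brypyr, lunarc, and zandor (R2), but zandor is never obtained. zandor would need lunarc and zorond (R4), but zorond is never obtained.

brypyr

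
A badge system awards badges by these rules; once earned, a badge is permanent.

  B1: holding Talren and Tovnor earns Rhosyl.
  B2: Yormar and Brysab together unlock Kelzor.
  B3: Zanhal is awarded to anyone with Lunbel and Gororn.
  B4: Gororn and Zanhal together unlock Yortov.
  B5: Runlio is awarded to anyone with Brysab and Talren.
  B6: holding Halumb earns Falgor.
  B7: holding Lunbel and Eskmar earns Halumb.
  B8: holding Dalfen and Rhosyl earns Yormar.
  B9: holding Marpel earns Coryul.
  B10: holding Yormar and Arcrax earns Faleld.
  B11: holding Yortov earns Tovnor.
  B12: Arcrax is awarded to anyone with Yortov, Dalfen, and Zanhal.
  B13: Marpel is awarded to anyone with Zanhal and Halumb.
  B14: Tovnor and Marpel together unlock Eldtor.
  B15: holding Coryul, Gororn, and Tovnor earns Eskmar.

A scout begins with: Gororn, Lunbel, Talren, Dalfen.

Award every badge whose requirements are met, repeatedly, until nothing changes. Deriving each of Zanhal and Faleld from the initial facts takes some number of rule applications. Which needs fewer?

Zanhal

Zanhal: With Lunbel and Gororn, Zanhal is earned (B3). [1 rule application]
Faleld: With Lunbel and Gororn, Zanhal is earned (B3). With Gororn and Zanhal, Yortov is earned (B4). With Yortov, Dalfen, and Zanhal, Arcrax is earned (B12). With Yortov, Tovnor is earned (B11). With Talren and Tovnor, Rhosyl is earned (B1). With Dalfen and Rhosyl, Yormar is earned (B8). With Yormar and Arcrax, Faleld is earned (B10). [7 rule applications]
Zanhal needs fewer.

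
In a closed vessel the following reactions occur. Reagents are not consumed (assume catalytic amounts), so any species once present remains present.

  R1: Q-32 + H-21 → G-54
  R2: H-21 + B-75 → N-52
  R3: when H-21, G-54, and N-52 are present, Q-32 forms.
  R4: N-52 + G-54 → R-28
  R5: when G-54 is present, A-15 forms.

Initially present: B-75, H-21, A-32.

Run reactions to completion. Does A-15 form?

No

A-15 would need G-54 (R5), but G-54 never forms.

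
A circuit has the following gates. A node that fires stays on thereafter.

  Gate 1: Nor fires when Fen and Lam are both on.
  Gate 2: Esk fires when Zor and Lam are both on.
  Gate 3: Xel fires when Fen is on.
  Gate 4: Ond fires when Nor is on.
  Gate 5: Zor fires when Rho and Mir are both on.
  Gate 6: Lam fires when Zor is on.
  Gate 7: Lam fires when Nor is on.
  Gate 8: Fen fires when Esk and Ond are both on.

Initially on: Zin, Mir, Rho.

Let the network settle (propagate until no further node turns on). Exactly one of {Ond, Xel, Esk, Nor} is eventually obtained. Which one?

Gate 5: Rho and Mir on → Zor on.
Gate 6: Zor on → Lam on.
Gate 2: Zor and Lam on → Esk on.
Xel would need Fen (Gate 3), but Fen never turns on. Nor would need Fen and Lam (Gate 1), but Fen never turns on. Ond would need Nor (Gate 4), but Nor never turns on.

Esk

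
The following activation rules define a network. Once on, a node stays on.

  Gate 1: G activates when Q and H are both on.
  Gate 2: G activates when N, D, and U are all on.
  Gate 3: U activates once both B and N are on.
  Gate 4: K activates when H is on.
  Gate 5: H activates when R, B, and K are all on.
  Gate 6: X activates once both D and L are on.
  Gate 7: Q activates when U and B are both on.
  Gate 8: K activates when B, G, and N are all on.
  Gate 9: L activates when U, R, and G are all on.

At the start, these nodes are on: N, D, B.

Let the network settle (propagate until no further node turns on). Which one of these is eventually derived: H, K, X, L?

Gate 3: B and N on → U on.
Gate 2: N, D, and U on → G on.
B, G, and N are on, so K activates (Gate 8).
L would need U, R, and G (Gate 9), but R never turns on. X would need D and L (Gate 6), but L never turns on. H would need R, B, and K (Gate 5), but R never turns on.

K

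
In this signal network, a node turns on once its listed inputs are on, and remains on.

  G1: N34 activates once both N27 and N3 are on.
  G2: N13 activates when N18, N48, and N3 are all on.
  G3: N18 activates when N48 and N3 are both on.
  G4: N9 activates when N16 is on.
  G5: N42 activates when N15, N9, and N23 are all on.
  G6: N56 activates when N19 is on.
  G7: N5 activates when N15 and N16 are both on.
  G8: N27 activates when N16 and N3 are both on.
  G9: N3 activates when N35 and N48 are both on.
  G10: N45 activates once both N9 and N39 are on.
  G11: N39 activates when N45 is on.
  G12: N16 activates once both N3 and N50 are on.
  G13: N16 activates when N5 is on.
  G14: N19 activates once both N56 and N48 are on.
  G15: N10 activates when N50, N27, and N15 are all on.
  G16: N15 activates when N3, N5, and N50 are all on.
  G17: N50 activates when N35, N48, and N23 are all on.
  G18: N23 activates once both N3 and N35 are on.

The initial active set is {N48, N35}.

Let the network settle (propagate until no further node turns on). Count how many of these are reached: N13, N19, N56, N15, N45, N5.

G9: N35 and N48 on → N3 on.
N48 and N3 are on, so N18 activates (G3).
N18, N48, and N3 are on, so N13 activates (G2).
N13: reached.
N19 would need N56 and N48 (G14), but N56 never turns on.
N56 would need N19 (G6), but N19 never turns on.
N15 would need N3, N5, and N50 (G16), but N5 never turns on.
N45 would need N9 and N39 (G10), but N39 never turns on.
N5 would need N15 and N16 (G7), but N15 never turns on.
Reached: N13 — 1 of the 6.

1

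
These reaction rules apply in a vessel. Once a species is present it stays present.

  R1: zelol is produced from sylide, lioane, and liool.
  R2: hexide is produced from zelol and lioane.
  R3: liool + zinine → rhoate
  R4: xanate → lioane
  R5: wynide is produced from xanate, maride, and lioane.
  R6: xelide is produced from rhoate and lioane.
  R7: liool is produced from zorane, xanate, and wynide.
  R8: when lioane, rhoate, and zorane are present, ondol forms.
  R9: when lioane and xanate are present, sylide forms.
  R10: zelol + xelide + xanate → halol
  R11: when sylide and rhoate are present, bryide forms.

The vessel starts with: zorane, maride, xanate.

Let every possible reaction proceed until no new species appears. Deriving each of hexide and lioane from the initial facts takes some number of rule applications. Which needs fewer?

lioane

lioane: xanate present → lioane forms (R4). [1 rule application]
hexide: xanate present → lioane forms (R4). xanate, maride, and lioane present → wynide forms (R5). lioane and xanate present → sylide forms (R9). zorane, xanate, and wynide present → liool forms (R7). sylide, lioane, and liool present → zelol forms (R1). zelol and lioane present → hexide forms (R2). [6 rule applications]
lioane needs fewer.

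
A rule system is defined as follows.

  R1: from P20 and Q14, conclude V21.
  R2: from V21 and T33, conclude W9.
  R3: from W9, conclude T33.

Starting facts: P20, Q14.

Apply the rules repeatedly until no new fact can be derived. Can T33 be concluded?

No

T33 would need W9 (R3), but W9 is never established.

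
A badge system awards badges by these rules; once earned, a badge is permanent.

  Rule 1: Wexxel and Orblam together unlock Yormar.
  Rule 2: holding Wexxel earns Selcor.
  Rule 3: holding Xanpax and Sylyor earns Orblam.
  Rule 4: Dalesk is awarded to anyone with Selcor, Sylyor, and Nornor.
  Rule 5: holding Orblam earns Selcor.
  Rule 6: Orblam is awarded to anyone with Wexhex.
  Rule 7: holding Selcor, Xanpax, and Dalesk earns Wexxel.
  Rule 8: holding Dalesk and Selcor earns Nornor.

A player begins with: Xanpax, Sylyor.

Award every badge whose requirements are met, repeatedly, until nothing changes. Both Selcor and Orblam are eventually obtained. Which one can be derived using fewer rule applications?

Orblam: With Xanpax and Sylyor, Orblam is earned (Rule 3). [1 rule application]
Selcor: With Xanpax and Sylyor, Orblam is earned (Rule 3). With Orblam, Selcor is earned (Rule 5). [2 rule applications]
Orblam needs fewer.

Orblam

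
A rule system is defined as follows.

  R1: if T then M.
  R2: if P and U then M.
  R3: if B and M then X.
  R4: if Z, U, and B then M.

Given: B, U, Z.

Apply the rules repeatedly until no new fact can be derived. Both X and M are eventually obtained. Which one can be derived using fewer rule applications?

M

M: From Z, U, and B, R4 gives M. [1 rule application]
X: From Z, U, and B, R4 gives M. From B and M, R3 gives X. [2 rule applications]
M needs fewer.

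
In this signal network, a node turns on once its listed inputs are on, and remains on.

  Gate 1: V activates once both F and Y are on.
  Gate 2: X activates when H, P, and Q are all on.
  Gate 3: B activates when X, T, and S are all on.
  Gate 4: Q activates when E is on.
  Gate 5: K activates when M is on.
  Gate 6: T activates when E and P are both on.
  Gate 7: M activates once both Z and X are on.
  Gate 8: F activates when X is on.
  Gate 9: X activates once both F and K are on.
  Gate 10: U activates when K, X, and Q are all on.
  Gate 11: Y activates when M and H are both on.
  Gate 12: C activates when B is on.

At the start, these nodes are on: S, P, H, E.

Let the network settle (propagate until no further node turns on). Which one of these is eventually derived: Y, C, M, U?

Gate 4: E on → Q on.
E and P are on, so T activates (Gate 6).
H, P, and Q are on, so X activates (Gate 2).
X, T, and S are on, so B activates (Gate 3).
Gate 12: B on → C on.
M would need Z and X (Gate 7), but Z never turns on. Y would need M and H (Gate 11), but M never turns on. U would need K, X, and Q (Gate 10), but K never turns on.

C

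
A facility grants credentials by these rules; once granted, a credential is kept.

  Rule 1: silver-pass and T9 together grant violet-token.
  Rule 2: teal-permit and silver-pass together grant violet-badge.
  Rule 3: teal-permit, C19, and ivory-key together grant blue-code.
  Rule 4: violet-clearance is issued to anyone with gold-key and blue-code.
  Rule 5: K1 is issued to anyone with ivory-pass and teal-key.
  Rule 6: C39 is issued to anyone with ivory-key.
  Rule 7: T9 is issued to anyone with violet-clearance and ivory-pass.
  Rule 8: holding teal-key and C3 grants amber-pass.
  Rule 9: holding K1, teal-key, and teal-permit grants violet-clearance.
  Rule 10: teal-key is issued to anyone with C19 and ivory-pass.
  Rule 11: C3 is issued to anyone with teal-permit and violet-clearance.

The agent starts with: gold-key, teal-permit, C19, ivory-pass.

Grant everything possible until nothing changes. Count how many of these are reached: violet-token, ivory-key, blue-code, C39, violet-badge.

violet-token would need silver-pass and T9 (Rule 1), but silver-pass is never granted.
No rule produces ivory-key, and it is not given.
blue-code would need teal-permit, C19, and ivory-key (Rule 3), but ivory-key is never granted.
C39 would need ivory-key (Rule 6), but ivory-key is never granted.
violet-badge would need teal-permit and silver-pass (Rule 2), but silver-pass is never granted.
None of the 5 are reached.

0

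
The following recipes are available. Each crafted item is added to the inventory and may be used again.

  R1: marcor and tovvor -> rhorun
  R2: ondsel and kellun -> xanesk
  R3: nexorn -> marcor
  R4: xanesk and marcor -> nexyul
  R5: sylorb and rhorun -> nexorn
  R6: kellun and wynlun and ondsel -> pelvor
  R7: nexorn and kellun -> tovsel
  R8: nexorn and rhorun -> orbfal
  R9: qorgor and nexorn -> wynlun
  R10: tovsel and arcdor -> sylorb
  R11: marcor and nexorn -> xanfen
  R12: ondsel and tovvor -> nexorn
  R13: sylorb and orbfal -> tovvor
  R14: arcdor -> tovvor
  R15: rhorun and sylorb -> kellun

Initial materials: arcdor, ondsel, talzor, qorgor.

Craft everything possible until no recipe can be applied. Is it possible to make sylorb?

sylorb would need tovsel and arcdor (R10), but tovsel is never obtained.

No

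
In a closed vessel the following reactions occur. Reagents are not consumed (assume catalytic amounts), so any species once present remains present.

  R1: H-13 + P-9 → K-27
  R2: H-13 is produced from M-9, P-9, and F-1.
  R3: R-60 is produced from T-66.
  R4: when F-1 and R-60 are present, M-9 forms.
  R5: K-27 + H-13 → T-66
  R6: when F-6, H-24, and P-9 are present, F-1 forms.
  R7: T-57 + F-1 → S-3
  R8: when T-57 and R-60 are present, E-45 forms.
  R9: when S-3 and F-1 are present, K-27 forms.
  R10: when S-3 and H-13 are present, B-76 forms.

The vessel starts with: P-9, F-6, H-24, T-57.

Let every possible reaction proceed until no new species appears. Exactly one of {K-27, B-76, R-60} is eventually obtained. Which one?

F-6, H-24, and P-9 present → F-1 forms (R6).
T-57 and F-1 present → S-3 forms (R7).
S-3 and F-1 present → K-27 forms (R9).
B-76 would need S-3 and H-13 (R10), but H-13 never forms. R-60 would need T-66 (R3), but T-66 never forms.

K-27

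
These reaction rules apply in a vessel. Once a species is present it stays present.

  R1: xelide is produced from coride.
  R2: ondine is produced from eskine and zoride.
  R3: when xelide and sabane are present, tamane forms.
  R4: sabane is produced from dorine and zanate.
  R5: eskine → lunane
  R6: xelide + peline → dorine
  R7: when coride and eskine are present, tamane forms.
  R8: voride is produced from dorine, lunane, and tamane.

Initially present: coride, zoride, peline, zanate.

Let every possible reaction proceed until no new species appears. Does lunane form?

No

lunane would need eskine (R5), but eskine never forms.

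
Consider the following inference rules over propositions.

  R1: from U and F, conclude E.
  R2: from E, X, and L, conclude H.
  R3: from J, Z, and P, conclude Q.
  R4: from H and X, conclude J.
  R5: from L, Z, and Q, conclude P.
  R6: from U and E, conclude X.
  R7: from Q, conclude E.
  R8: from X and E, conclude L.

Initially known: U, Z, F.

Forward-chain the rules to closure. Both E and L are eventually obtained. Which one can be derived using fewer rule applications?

E

E: U and F hold, so E follows (R1). [1 rule application]
L: From U and F, R1 gives E. U and E hold, so X follows (R6). From X and E, R8 gives L. [3 rule applications]
E needs fewer.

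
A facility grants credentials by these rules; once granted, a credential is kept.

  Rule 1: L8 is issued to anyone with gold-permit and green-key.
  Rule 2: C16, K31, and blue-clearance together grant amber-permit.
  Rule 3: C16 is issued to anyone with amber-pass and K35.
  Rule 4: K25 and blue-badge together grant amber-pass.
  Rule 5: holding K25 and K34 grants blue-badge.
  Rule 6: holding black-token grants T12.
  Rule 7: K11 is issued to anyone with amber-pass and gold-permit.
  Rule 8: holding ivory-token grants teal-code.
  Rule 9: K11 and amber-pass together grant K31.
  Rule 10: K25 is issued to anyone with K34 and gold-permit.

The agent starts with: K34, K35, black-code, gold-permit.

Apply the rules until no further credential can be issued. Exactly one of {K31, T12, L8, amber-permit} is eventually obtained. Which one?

Holding K34 and gold-permit grants K25 (Rule 10).
Holding K25 and K34 grants blue-badge (Rule 5).
Holding K25 and blue-badge grants amber-pass (Rule 4).
Holding amber-pass and gold-permit grants K11 (Rule 7).
Holding K11 and amber-pass grants K31 (Rule 9).
amber-permit would need C16, K31, and blue-clearance (Rule 2), but blue-clearance is never granted. T12 would need black-token (Rule 6), but black-token is never granted. L8 would need gold-permit and green-key (Rule 1), but green-key is never granted.

K31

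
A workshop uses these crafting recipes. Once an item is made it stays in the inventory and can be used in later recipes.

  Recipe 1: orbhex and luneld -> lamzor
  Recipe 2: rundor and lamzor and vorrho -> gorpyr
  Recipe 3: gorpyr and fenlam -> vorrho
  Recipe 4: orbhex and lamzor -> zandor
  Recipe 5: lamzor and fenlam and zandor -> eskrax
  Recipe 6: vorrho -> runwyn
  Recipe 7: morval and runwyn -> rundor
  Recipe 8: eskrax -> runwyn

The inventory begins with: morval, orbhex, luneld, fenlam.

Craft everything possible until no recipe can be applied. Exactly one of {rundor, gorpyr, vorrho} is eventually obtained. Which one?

rundor

Using Recipe 1, orbhex and luneld make lamzor.
Using Recipe 4, orbhex and lamzor make zandor.
lamzor and fenlam and zandor -> eskrax (Recipe 5).
Using Recipe 8, eskrax makes runwyn.
morval and runwyn -> rundor (Recipe 7).
gorpyr would need rundor, lamzor, and vorrho (Recipe 2), but vorrho is never obtained. vorrho would need gorpyr and fenlam (Recipe 3), but gorpyr is never obtained.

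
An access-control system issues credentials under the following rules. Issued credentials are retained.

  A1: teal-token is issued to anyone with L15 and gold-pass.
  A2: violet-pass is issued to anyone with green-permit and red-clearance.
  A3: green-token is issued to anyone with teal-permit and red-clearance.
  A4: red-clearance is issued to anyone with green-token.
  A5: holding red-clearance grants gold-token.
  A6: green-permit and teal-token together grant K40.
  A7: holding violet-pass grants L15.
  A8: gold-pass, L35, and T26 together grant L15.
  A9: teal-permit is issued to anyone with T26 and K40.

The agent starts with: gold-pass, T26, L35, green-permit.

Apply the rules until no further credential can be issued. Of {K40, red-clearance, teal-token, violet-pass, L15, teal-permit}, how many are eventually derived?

4

Holding gold-pass, L35, and T26 grants L15 (A8).
Holding L15 and gold-pass grants teal-token (A1).
Holding green-permit and teal-token grants K40 (A6).
Holding T26 and K40 grants teal-permit (A9).
K40: reached.
red-clearance would need green-token (A4), but green-token is never granted.
teal-token: reached.
violet-pass would need green-permit and red-clearance (A2), but red-clearance is never granted.
L15: reached.
teal-permit: reached.
Reached: K40, teal-token, L15, and teal-permit — 4 of the 6.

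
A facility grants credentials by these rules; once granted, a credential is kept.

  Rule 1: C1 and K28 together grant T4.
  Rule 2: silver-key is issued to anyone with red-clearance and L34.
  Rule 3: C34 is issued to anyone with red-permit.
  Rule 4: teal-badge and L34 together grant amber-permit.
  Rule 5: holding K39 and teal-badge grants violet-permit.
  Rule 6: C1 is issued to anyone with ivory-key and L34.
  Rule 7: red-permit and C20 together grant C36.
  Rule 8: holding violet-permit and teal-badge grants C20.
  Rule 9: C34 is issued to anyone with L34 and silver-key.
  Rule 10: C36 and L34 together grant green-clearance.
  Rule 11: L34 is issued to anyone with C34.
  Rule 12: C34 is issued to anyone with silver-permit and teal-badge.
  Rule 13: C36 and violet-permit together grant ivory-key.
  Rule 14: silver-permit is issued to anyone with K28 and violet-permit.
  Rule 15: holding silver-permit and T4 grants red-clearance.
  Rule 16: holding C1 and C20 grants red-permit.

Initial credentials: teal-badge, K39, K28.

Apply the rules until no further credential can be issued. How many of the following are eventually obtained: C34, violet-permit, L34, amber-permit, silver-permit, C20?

Holding K39 and teal-badge grants violet-permit (Rule 5).
Holding violet-permit and teal-badge grants C20 (Rule 8).
Holding K28 and violet-permit grants silver-permit (Rule 14).
Holding silver-permit and teal-badge grants C34 (Rule 12).
Holding C34 grants L34 (Rule 11).
Holding teal-badge and L34 grants amber-permit (Rule 4).
C34: reached.
violet-permit: reached.
L34: reached.
amber-permit: reached.
silver-permit: reached.
C20: reached.
All 6 are reached.

6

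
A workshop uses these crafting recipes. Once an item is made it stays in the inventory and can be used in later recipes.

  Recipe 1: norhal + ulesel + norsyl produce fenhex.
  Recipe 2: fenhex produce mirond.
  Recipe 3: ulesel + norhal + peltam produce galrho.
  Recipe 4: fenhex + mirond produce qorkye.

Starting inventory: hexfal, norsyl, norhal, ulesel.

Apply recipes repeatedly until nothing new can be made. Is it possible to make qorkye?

Yes

norhal + ulesel + norsyl → fenhex (Recipe 1).
Using Recipe 2, fenhex makes mirond.
Using Recipe 4, fenhex and mirond make qorkye.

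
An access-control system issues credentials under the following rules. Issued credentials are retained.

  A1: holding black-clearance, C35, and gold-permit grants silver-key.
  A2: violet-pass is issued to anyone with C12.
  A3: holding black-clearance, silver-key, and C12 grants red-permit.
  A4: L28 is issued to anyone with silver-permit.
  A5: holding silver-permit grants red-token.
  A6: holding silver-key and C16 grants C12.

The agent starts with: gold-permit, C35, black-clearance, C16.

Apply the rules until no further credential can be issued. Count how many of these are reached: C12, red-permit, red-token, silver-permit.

Holding black-clearance, C35, and gold-permit grants silver-key (A1).
Holding silver-key and C16 grants C12 (A6).
Holding black-clearance, silver-key, and C12 grants red-permit (A3).
C12: reached.
red-permit: reached.
red-token would need silver-permit (A5), but silver-permit is never granted.
No rule produces silver-permit, and it is not given.
Reached: C12 and red-permit — 2 of the 4.

2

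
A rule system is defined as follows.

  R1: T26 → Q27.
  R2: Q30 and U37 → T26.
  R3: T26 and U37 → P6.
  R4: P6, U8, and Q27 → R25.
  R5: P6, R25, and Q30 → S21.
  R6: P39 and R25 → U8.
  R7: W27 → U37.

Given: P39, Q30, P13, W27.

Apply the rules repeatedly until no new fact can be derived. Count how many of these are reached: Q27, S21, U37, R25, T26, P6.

From W27, R7 gives U37.
Q30 and U37 hold, so T26 follows (R2).
T26 and U37 hold, so P6 follows (R3).
From T26, R1 gives Q27.
Q27: reached.
S21 would need P6, R25, and Q30 (R5), but R25 is never established.
U37: reached.
R25 would need P6, U8, and Q27 (R4), but U8 is never established.
T26: reached.
P6: reached.
Reached: Q27, U37, T26, and P6 — 4 of the 6.

4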